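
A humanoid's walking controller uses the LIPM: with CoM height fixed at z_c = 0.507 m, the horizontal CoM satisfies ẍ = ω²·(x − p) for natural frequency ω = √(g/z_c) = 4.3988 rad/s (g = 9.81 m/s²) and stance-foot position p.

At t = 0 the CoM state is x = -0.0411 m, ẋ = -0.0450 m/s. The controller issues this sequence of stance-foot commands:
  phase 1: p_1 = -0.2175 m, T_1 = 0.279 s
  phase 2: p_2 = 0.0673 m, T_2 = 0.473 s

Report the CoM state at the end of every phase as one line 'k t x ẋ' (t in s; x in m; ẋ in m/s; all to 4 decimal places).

1 0.2790 0.0933 1.1266
2 0.7520 1.1829 5.0336

phase 1: p=-0.2175, T=0.279, ωT=1.227265, cosh=1.852489, sinh=1.559396; start (x,ẋ)=(-0.041100, -0.045000) → end (x,ẋ)=(0.093326, 1.126649)
phase 2: p=0.0673, T=0.473, ωT=2.080632, cosh=4.067192, sinh=3.942341; start (x,ẋ)=(0.093326, 1.126649) → end (x,ẋ)=(1.182892, 5.033637)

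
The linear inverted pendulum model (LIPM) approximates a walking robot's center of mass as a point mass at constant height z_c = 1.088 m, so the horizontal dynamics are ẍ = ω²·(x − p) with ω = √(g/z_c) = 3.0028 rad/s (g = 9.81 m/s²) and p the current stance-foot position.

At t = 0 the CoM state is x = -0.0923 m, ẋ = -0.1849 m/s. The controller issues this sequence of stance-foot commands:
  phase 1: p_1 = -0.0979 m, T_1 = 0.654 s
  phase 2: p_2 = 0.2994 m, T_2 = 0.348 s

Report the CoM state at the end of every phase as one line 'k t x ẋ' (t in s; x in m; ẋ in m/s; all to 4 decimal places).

1 0.6540 -0.2926 -0.6131
2 1.0020 -0.9008 -3.1942

phase 1: p=-0.0979, T=0.654, ωT=1.963831, cosh=3.633449, sinh=3.493129; start (x,ẋ)=(-0.092300, -0.184900) → end (x,ẋ)=(-0.292645, -0.613085)
phase 2: p=0.2994, T=0.348, ωT=1.044974, cosh=1.597513, sinh=1.245812; start (x,ẋ)=(-0.292645, -0.613085) → end (x,ẋ)=(-0.900759, -3.194209)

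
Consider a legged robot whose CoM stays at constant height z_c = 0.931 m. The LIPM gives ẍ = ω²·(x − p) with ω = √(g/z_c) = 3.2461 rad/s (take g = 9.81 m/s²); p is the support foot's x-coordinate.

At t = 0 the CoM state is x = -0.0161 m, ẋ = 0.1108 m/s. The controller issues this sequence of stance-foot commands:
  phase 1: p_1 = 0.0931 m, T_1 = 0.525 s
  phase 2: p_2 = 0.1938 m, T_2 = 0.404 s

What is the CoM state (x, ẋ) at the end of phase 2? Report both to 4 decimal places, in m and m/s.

x = -0.7759, ẋ = -3.0369

phase 1: p=0.0931, T=0.525, ωT=1.704203, cosh=2.839459, sinh=2.657541; start (x,ẋ)=(-0.016100, 0.110800) → end (x,ẋ)=(-0.126258, -0.627418)
phase 2: p=0.1938, T=0.404, ωT=1.311424, cosh=1.990446, sinh=1.721010; start (x,ẋ)=(-0.126258, -0.627418) → end (x,ẋ)=(-0.775902, -3.036870)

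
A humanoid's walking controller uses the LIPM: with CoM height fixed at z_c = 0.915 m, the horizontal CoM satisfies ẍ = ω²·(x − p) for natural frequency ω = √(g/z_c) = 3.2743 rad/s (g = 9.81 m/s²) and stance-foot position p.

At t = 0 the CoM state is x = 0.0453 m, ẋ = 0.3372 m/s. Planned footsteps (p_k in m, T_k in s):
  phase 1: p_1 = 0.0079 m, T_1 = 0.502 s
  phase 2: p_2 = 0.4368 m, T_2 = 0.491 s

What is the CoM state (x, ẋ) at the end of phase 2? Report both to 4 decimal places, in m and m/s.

phase 1: p=0.0079, T=0.502, ωT=1.643699, cosh=2.683768, sinh=2.490504; start (x,ẋ)=(0.045300, 0.337200) → end (x,ẋ)=(0.364755, 1.209951)
phase 2: p=0.4368, T=0.491, ωT=1.607681, cosh=2.595788, sinh=2.395437; start (x,ẋ)=(0.364755, 1.209951) → end (x,ẋ)=(1.134970, 2.575696)

x = 1.1350, ẋ = 2.5757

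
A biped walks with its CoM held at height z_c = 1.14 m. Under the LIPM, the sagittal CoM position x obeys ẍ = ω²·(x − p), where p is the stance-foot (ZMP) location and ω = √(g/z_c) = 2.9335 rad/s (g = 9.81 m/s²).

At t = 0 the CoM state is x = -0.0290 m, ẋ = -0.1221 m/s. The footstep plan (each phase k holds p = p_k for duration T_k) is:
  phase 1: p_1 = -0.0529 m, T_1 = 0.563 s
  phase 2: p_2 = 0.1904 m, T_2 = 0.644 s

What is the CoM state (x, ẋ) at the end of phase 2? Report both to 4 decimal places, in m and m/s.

phase 1: p=-0.0529, T=0.563, ωT=1.651560, cosh=2.703431, sinh=2.511681; start (x,ẋ)=(-0.029000, -0.122100) → end (x,ẋ)=(-0.092831, -0.153993)
phase 2: p=0.1904, T=0.644, ωT=1.889174, cosh=3.382550, sinh=3.231353; start (x,ẋ)=(-0.092831, -0.153993) → end (x,ẋ)=(-0.937271, -3.205684)

x = -0.9373, ẋ = -3.2057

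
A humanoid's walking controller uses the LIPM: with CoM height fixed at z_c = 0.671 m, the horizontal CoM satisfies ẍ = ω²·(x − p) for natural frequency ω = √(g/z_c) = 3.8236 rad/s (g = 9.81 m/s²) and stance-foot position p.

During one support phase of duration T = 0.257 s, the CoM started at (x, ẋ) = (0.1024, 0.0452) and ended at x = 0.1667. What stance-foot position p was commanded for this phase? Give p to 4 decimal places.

p = 0.0054

ωT = 3.8236·0.257 = 0.982665; cosh(ωT) = 1.522940, sinh(ωT) = 1.148627
x(T) = p + (x₀−p)·cosh(ωT) + (ẋ₀/ω)·sinh(ωT) ⇒ p·(1 − cosh) = x(T) − x₀·cosh − (ẋ₀/ω)·sinh
numerator   = 0.1667 − (0.1024)·1.522940 − (0.0452/3.8236)·1.148627 = -0.002827
denominator = 1 − 1.522940 = -0.522940
p = -0.002827 / -0.522940 = 0.0054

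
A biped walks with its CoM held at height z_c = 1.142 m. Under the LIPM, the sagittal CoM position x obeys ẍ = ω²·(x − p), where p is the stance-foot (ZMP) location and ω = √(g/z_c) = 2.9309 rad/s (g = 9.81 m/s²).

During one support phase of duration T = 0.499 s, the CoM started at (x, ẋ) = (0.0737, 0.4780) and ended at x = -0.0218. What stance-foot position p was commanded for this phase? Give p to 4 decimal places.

ωT = 2.9309·0.499 = 1.462519; cosh(ωT) = 2.274236, sinh(ωT) = 2.042584
x(T) = p + (x₀−p)·cosh(ωT) + (ẋ₀/ω)·sinh(ωT) ⇒ p·(1 − cosh) = x(T) − x₀·cosh − (ẋ₀/ω)·sinh
numerator   = -0.0218 − (0.0737)·2.274236 − (0.4780/2.9309)·2.042584 = -0.522536
denominator = 1 − 2.274236 = -1.274236
p = -0.522536 / -1.274236 = 0.4101

p = 0.4101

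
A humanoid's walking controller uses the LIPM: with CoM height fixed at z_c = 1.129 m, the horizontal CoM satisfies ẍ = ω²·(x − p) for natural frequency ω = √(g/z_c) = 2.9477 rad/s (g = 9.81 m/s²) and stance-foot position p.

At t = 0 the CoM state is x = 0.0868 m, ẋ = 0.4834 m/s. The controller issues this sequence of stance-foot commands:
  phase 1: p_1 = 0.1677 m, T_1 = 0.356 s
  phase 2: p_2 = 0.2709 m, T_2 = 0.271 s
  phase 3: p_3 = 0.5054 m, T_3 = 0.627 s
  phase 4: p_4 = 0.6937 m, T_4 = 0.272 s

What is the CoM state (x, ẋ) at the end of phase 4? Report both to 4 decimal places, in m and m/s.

phase 1: p=0.1677, T=0.356, ωT=1.049381, cosh=1.603019, sinh=1.252864; start (x,ẋ)=(0.086800, 0.483400) → end (x,ẋ)=(0.243476, 0.476130)
phase 2: p=0.2709, T=0.271, ωT=0.798827, cosh=1.336394, sinh=0.886537; start (x,ẋ)=(0.243476, 0.476130) → end (x,ẋ)=(0.377449, 0.564631)
phase 3: p=0.5054, T=0.627, ωT=1.848208, cosh=3.252976, sinh=3.095457; start (x,ẋ)=(0.377449, 0.564631) → end (x,ẋ)=(0.682114, 0.669249)
phase 4: p=0.6937, T=0.272, ωT=0.801774, cosh=1.339013, sinh=0.890481; start (x,ẋ)=(0.682114, 0.669249) → end (x,ẋ)=(0.880361, 0.865720)

x = 0.8804, ẋ = 0.8657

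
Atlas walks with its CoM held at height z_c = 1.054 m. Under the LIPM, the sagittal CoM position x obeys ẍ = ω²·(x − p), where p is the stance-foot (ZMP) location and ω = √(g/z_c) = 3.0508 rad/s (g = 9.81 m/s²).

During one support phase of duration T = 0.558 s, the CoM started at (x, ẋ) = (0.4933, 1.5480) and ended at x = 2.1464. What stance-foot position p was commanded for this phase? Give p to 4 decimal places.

p = 0.3258

ωT = 3.0508·0.558 = 1.702346; cosh(ωT) = 2.834531, sinh(ωT) = 2.652276
x(T) = p + (x₀−p)·cosh(ωT) + (ẋ₀/ω)·sinh(ωT) ⇒ p·(1 − cosh) = x(T) − x₀·cosh − (ẋ₀/ω)·sinh
numerator   = 2.1464 − (0.4933)·2.834531 − (1.5480/3.0508)·2.652276 = -0.597660
denominator = 1 − 2.834531 = -1.834531
p = -0.597660 / -1.834531 = 0.3258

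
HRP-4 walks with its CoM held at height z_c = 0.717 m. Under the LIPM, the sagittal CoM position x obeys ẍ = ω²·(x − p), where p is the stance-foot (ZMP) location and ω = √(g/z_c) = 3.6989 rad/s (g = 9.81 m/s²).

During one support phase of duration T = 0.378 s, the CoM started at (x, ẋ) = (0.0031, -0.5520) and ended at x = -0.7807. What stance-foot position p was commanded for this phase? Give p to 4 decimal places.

ωT = 3.6989·0.378 = 1.398184; cosh(ωT) = 2.147444, sinh(ωT) = 1.900399
x(T) = p + (x₀−p)·cosh(ωT) + (ẋ₀/ω)·sinh(ωT) ⇒ p·(1 − cosh) = x(T) − x₀·cosh − (ẋ₀/ω)·sinh
numerator   = -0.7807 − (0.0031)·2.147444 − (-0.5520/3.6989)·1.900399 = -0.503754
denominator = 1 − 2.147444 = -1.147444
p = -0.503754 / -1.147444 = 0.4390

p = 0.4390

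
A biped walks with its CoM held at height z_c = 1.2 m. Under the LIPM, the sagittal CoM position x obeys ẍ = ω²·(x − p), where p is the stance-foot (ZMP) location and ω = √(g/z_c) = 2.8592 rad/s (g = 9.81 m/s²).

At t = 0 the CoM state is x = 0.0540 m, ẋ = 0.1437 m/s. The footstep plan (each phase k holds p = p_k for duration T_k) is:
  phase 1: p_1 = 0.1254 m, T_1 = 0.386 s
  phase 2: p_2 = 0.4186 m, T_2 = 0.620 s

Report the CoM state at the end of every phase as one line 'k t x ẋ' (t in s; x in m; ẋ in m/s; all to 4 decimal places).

1 0.3860 0.0734 -0.0334
2 1.0060 -0.6604 -2.9229

phase 1: p=0.1254, T=0.386, ωT=1.103651, cosh=1.673406, sinh=1.341748; start (x,ẋ)=(0.054000, 0.143700) → end (x,ẋ)=(0.073353, -0.033445)
phase 2: p=0.4186, T=0.620, ωT=1.772704, cosh=3.028311, sinh=2.858438; start (x,ẋ)=(0.073353, -0.033445) → end (x,ẋ)=(-0.660350, -2.922930)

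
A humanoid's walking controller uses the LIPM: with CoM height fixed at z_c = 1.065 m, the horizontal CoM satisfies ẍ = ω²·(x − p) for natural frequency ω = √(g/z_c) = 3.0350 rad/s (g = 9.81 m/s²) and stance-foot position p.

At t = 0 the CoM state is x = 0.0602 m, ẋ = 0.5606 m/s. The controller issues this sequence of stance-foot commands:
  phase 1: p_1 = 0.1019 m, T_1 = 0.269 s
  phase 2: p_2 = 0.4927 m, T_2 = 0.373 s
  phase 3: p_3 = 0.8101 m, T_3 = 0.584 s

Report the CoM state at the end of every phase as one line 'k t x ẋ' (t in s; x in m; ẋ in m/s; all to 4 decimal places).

1 0.2690 0.2136 0.6428
2 0.6420 0.3093 -0.0765
3 1.2260 -0.7782 -4.5752

phase 1: p=0.1019, T=0.269, ωT=0.816415, cosh=1.352194, sinh=0.910181; start (x,ẋ)=(0.060200, 0.560600) → end (x,ẋ)=(0.213635, 0.642848)
phase 2: p=0.4927, T=0.373, ωT=1.132055, cosh=1.712197, sinh=1.389827; start (x,ẋ)=(0.213635, 0.642848) → end (x,ẋ)=(0.309266, -0.076451)
phase 3: p=0.8101, T=0.584, ωT=1.772440, cosh=3.027557, sinh=2.857639; start (x,ẋ)=(0.309266, -0.076451) → end (x,ẋ)=(-0.778186, -4.575157)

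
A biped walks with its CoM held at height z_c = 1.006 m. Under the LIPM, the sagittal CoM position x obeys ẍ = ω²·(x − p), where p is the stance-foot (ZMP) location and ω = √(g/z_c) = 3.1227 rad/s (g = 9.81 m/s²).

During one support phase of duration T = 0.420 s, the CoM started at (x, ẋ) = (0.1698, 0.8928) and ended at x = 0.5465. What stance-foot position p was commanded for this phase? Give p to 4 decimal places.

p = 0.2863

ωT = 3.1227·0.420 = 1.311534; cosh(ωT) = 1.990635, sinh(ωT) = 1.721228
x(T) = p + (x₀−p)·cosh(ωT) + (ẋ₀/ω)·sinh(ωT) ⇒ p·(1 − cosh) = x(T) − x₀·cosh − (ẋ₀/ω)·sinh
numerator   = 0.5465 − (0.1698)·1.990635 − (0.8928/3.1227)·1.721228 = -0.283620
denominator = 1 − 1.990635 = -0.990635
p = -0.283620 / -0.990635 = 0.2863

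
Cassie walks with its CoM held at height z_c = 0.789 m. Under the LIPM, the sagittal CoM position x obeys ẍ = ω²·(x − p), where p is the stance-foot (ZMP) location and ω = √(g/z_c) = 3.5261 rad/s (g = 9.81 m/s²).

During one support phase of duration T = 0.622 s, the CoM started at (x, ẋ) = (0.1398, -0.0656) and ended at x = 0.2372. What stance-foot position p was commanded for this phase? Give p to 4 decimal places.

ωT = 3.5261·0.622 = 2.193234; cosh(ωT) = 4.537857, sinh(ωT) = 4.426301
x(T) = p + (x₀−p)·cosh(ωT) + (ẋ₀/ω)·sinh(ωT) ⇒ p·(1 − cosh) = x(T) − x₀·cosh − (ẋ₀/ω)·sinh
numerator   = 0.2372 − (0.1398)·4.537857 − (-0.0656/3.5261)·4.426301 = -0.314845
denominator = 1 − 4.537857 = -3.537857
p = -0.314845 / -3.537857 = 0.0890

p = 0.0890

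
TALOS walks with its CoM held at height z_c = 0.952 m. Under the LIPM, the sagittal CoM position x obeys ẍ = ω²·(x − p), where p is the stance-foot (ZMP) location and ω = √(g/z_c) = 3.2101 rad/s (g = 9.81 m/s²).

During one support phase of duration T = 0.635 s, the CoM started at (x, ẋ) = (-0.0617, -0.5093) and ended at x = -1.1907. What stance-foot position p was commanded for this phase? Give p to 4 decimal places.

p = 0.1209

ωT = 3.2101·0.635 = 2.038414; cosh(ωT) = 3.904326, sinh(ωT) = 3.774091
x(T) = p + (x₀−p)·cosh(ωT) + (ẋ₀/ω)·sinh(ωT) ⇒ p·(1 − cosh) = x(T) − x₀·cosh − (ẋ₀/ω)·sinh
numerator   = -1.1907 − (-0.0617)·3.904326 − (-0.5093/3.2101)·3.774091 = -0.351023
denominator = 1 − 3.904326 = -2.904326
p = -0.351023 / -2.904326 = 0.1209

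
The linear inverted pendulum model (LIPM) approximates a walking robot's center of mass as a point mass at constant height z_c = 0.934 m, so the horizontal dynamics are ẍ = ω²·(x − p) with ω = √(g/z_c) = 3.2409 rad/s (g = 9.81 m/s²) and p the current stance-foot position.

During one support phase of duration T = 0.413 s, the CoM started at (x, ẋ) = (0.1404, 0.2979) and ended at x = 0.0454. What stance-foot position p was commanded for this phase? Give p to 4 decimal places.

ωT = 3.2409·0.413 = 1.338492; cosh(ωT) = 2.037764, sinh(ωT) = 1.775523
x(T) = p + (x₀−p)·cosh(ωT) + (ẋ₀/ω)·sinh(ωT) ⇒ p·(1 − cosh) = x(T) − x₀·cosh − (ẋ₀/ω)·sinh
numerator   = 0.0454 − (0.1404)·2.037764 − (0.2979/3.2409)·1.775523 = -0.403906
denominator = 1 − 2.037764 = -1.037764
p = -0.403906 / -1.037764 = 0.3892

p = 0.3892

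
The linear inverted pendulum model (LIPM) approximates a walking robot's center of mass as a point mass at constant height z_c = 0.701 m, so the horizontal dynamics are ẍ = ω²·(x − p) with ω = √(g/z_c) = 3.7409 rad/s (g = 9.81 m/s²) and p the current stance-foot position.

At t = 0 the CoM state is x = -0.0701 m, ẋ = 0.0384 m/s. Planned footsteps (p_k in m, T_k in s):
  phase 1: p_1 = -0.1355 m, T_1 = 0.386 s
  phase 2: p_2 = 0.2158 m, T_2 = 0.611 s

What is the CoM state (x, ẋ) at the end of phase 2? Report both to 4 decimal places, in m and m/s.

phase 1: p=-0.1355, T=0.386, ωT=1.443987, cosh=2.236772, sinh=2.000787; start (x,ẋ)=(-0.070100, 0.038400) → end (x,ẋ)=(0.031323, 0.575394)
phase 2: p=0.2158, T=0.611, ωT=2.285690, cosh=4.967086, sinh=4.865382; start (x,ẋ)=(0.031323, 0.575394) → end (x,ẋ)=(0.047839, -0.499620)

x = 0.0478, ẋ = -0.4996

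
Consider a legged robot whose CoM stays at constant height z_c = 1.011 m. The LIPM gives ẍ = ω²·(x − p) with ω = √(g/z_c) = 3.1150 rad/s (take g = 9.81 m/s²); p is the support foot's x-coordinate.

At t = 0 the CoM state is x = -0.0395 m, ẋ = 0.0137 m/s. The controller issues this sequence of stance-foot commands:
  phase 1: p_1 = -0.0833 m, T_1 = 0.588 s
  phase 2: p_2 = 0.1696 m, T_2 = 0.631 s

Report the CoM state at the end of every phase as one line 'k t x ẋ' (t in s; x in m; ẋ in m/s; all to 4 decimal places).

phase 1: p=-0.0833, T=0.588, ωT=1.831620, cosh=3.202074, sinh=3.041920; start (x,ẋ)=(-0.039500, 0.013700) → end (x,ẋ)=(0.070329, 0.458899)
phase 2: p=0.1696, T=0.631, ωT=1.965565, cosh=3.639511, sinh=3.499434; start (x,ẋ)=(0.070329, 0.458899) → end (x,ẋ)=(0.323837, 0.588045)

1 0.5880 0.0703 0.4589
2 1.2190 0.3238 0.5880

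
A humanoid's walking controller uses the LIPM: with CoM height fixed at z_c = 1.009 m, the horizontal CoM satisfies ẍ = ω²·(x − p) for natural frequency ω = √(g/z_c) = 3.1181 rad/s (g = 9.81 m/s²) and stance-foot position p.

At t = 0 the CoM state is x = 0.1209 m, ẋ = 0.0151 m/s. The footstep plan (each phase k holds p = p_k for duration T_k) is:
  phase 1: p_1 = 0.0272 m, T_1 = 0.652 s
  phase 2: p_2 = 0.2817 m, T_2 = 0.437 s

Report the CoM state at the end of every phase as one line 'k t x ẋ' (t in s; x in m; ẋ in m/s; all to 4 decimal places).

phase 1: p=0.0272, T=0.652, ωT=2.033001, cosh=3.883957, sinh=3.753015; start (x,ẋ)=(0.120900, 0.015100) → end (x,ẋ)=(0.409301, 1.155151)
phase 2: p=0.2817, T=0.437, ωT=1.362610, cosh=2.081183, sinh=1.825191; start (x,ẋ)=(0.409301, 1.155151) → end (x,ẋ)=(1.223434, 3.130277)

1 0.6520 0.4093 1.1552
2 1.0890 1.2234 3.1303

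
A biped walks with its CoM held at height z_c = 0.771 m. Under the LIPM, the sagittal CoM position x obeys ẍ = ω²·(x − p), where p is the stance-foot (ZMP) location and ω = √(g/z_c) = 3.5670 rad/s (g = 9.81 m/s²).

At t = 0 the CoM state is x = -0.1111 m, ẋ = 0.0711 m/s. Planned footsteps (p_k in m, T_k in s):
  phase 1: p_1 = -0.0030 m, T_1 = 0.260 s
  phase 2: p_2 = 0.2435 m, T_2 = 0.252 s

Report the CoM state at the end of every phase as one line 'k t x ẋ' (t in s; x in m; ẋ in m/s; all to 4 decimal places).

phase 1: p=-0.0030, T=0.260, ωT=0.927420, cosh=1.461776, sinh=1.066203; start (x,ẋ)=(-0.111100, 0.071100) → end (x,ẋ)=(-0.139766, -0.307188)
phase 2: p=0.2435, T=0.252, ωT=0.898884, cosh=1.431942, sinh=1.024918; start (x,ẋ)=(-0.139766, -0.307188) → end (x,ẋ)=(-0.393579, -1.841049)

1 0.2600 -0.1398 -0.3072
2 0.5120 -0.3936 -1.8410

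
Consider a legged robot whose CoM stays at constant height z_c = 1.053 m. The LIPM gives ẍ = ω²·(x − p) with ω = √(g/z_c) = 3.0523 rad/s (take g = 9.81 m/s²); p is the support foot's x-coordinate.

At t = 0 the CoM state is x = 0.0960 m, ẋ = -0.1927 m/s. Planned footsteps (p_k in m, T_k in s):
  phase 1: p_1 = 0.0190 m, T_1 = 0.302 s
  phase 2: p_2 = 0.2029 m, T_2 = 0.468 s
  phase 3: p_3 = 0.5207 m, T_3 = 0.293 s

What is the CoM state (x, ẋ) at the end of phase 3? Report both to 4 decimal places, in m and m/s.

x = -0.6996, ẋ = -3.2897

phase 1: p=0.0190, T=0.302, ωT=0.921795, cosh=1.455801, sinh=1.057997; start (x,ẋ)=(0.096000, -0.192700) → end (x,ẋ)=(0.064302, -0.031875)
phase 2: p=0.2029, T=0.468, ωT=1.428476, cosh=2.206006, sinh=1.966332; start (x,ẋ)=(0.064302, -0.031875) → end (x,ẋ)=(-0.123381, -0.902156)
phase 3: p=0.5207, T=0.293, ωT=0.894324, cosh=1.427283, sinh=1.018399; start (x,ẋ)=(-0.123381, -0.902156) → end (x,ẋ)=(-0.699590, -3.289731)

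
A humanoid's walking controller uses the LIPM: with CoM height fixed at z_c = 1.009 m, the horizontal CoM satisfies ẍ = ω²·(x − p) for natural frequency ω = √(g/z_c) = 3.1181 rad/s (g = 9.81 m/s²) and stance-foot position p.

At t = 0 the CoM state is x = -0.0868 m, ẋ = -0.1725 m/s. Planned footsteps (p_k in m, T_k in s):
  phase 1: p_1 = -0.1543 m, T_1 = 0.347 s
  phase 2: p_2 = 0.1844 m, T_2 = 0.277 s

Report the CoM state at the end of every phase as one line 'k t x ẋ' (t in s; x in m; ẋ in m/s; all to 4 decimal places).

phase 1: p=-0.1543, T=0.347, ωT=1.081981, cosh=1.644721, sinh=1.305797; start (x,ẋ)=(-0.086800, -0.172500) → end (x,ẋ)=(-0.115521, -0.008881)
phase 2: p=0.1844, T=0.277, ωT=0.863714, cosh=1.396773, sinh=0.975180; start (x,ẋ)=(-0.115521, -0.008881) → end (x,ẋ)=(-0.237299, -0.924376)

1 0.3470 -0.1155 -0.0089
2 0.6240 -0.2373 -0.9244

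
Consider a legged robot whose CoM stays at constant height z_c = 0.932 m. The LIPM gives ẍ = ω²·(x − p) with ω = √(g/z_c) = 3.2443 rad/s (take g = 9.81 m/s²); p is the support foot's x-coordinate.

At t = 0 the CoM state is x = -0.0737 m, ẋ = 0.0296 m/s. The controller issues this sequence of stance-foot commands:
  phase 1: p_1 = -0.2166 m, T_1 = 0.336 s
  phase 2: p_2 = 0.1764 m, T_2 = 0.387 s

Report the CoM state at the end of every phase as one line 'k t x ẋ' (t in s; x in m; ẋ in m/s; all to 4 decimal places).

1 0.3360 0.0320 0.6606
2 0.7230 0.2307 0.4979

phase 1: p=-0.2166, T=0.336, ωT=1.090085, cosh=1.655357, sinh=1.319169; start (x,ẋ)=(-0.073700, 0.029600) → end (x,ẋ)=(0.031986, 0.660579)
phase 2: p=0.1764, T=0.387, ωT=1.255544, cosh=1.897334, sinh=1.612413; start (x,ẋ)=(0.031986, 0.660579) → end (x,ẋ)=(0.230706, 0.497889)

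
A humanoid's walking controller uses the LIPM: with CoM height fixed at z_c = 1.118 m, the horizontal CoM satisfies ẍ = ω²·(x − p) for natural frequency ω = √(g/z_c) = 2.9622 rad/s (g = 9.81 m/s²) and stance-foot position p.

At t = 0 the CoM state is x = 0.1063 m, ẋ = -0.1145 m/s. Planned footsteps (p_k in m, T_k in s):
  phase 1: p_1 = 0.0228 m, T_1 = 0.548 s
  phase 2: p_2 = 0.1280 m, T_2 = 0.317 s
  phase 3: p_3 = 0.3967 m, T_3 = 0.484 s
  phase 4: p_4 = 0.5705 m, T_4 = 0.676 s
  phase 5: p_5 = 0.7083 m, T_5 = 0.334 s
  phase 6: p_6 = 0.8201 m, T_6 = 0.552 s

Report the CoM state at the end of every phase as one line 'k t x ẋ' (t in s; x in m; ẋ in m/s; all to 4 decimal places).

phase 1: p=0.0228, T=0.548, ωT=1.623286, cosh=2.633485, sinh=2.436235; start (x,ẋ)=(0.106300, -0.114500) → end (x,ẋ)=(0.148526, 0.301053)
phase 2: p=0.1280, T=0.317, ωT=0.939017, cosh=1.474240, sinh=1.083228; start (x,ẋ)=(0.148526, 0.301053) → end (x,ẋ)=(0.268351, 0.509689)
phase 3: p=0.3967, T=0.484, ωT=1.433705, cosh=2.216317, sinh=1.977893; start (x,ẋ)=(0.268351, 0.509689) → end (x,ẋ)=(0.452563, 0.377647)
phase 4: p=0.5705, T=0.676, ωT=2.002447, cosh=3.771083, sinh=3.636078; start (x,ẋ)=(0.452563, 0.377647) → end (x,ẋ)=(0.589310, 0.153867)
phase 5: p=0.7083, T=0.334, ωT=0.989375, cosh=1.530681, sinh=1.158872; start (x,ẋ)=(0.589310, 0.153867) → end (x,ẋ)=(0.586360, -0.172950)
phase 6: p=0.8201, T=0.552, ωT=1.635134, cosh=2.662537, sinh=2.467611; start (x,ẋ)=(0.586360, -0.172950) → end (x,ẋ)=(0.053685, -2.169022)

1 0.5480 0.1485 0.3011
2 0.8650 0.2684 0.5097
3 1.3490 0.4526 0.3776
4 2.0250 0.5893 0.1539
5 2.3590 0.5864 -0.1729
6 2.9110 0.0537 -2.1690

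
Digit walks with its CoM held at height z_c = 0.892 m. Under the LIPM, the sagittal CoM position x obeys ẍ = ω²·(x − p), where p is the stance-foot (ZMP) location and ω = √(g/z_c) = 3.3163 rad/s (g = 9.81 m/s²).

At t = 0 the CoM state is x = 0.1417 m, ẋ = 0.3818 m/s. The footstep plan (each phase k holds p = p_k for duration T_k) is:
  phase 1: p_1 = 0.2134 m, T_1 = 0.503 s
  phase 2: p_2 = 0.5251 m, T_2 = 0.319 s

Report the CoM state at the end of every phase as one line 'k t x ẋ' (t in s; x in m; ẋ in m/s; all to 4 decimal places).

1 0.5030 0.3109 0.4402
2 0.8220 0.3476 -0.1892

phase 1: p=0.2134, T=0.503, ωT=1.668099, cosh=2.745342, sinh=2.556737; start (x,ẋ)=(0.141700, 0.381800) → end (x,ẋ)=(0.310912, 0.440234)
phase 2: p=0.5251, T=0.319, ωT=1.057900, cosh=1.613750, sinh=1.266565; start (x,ẋ)=(0.310912, 0.440234) → end (x,ẋ)=(0.347588, -0.189230)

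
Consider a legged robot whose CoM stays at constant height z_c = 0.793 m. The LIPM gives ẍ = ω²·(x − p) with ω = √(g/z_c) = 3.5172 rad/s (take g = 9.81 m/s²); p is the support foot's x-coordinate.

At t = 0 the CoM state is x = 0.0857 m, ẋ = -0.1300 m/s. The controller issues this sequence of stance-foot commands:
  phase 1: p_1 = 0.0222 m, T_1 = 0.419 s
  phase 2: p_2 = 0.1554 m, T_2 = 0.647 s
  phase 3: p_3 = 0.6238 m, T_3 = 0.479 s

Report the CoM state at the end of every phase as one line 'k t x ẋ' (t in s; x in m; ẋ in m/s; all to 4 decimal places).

phase 1: p=0.0222, T=0.419, ωT=1.473707, cosh=2.297231, sinh=2.068156; start (x,ẋ)=(0.085700, -0.130000) → end (x,ẋ)=(0.091633, 0.163267)
phase 2: p=0.1554, T=0.647, ωT=2.275628, cosh=4.918383, sinh=4.815651; start (x,ẋ)=(0.091633, 0.163267) → end (x,ẋ)=(0.065307, -0.277060)
phase 3: p=0.6238, T=0.479, ωT=1.684739, cosh=2.788268, sinh=2.602775; start (x,ẋ)=(0.065307, -0.277060) → end (x,ẋ)=(-1.138455, -5.885228)

1 0.4190 0.0916 0.1633
2 1.0660 0.0653 -0.2771
3 1.5450 -1.1385 -5.8852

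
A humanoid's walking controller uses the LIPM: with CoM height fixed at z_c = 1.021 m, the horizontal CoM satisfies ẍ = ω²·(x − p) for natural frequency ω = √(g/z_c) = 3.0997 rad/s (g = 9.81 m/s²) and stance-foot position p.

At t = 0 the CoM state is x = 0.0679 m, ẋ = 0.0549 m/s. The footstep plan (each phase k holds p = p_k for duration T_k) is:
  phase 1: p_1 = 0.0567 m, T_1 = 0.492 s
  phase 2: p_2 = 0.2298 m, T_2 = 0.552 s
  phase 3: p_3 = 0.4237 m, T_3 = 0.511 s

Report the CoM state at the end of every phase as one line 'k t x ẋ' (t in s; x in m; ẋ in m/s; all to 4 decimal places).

phase 1: p=0.0567, T=0.492, ωT=1.525052, cosh=2.406497, sinh=2.188887; start (x,ẋ)=(0.067900, 0.054900) → end (x,ẋ)=(0.122421, 0.208107)
phase 2: p=0.2298, T=0.552, ωT=1.711034, cosh=2.857681, sinh=2.677002; start (x,ẋ)=(0.122421, 0.208107) → end (x,ẋ)=(0.102674, -0.296316)
phase 3: p=0.4237, T=0.511, ωT=1.583947, cosh=2.539659, sinh=2.334495; start (x,ẋ)=(0.102674, -0.296316) → end (x,ẋ)=(-0.614764, -3.075564)

1 0.4920 0.1224 0.2081
2 1.0440 0.1027 -0.2963
3 1.5550 -0.6148 -3.0756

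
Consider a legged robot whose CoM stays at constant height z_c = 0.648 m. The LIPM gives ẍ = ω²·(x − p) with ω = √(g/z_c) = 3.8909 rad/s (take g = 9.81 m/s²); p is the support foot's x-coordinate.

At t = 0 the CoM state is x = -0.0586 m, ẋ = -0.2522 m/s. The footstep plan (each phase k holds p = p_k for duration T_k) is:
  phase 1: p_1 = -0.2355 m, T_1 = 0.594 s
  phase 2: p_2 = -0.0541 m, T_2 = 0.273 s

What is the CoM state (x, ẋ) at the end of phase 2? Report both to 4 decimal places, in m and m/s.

phase 1: p=-0.2355, T=0.594, ωT=2.311195, cosh=5.092805, sinh=4.993662; start (x,ẋ)=(-0.058600, -0.252200) → end (x,ẋ)=(0.341738, 2.152733)
phase 2: p=-0.0541, T=0.273, ωT=1.062216, cosh=1.619231, sinh=1.273542; start (x,ẋ)=(0.341738, 2.152733) → end (x,ẋ)=(1.291472, 5.447242)

x = 1.2915, ẋ = 5.4472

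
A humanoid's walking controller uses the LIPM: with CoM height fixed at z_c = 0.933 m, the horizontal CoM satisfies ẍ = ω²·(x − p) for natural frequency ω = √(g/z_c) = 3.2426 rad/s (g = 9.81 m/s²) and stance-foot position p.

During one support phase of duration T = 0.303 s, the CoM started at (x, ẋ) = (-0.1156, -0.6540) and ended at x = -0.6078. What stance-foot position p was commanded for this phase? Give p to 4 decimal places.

p = 0.3829

ωT = 3.2426·0.303 = 0.982508; cosh(ωT) = 1.522759, sinh(ωT) = 1.148388
x(T) = p + (x₀−p)·cosh(ωT) + (ẋ₀/ω)·sinh(ωT) ⇒ p·(1 − cosh) = x(T) − x₀·cosh − (ẋ₀/ω)·sinh
numerator   = -0.6078 − (-0.1156)·1.522759 − (-0.6540/3.2426)·1.148388 = -0.200151
denominator = 1 − 1.522759 = -0.522759
p = -0.200151 / -0.522759 = 0.3829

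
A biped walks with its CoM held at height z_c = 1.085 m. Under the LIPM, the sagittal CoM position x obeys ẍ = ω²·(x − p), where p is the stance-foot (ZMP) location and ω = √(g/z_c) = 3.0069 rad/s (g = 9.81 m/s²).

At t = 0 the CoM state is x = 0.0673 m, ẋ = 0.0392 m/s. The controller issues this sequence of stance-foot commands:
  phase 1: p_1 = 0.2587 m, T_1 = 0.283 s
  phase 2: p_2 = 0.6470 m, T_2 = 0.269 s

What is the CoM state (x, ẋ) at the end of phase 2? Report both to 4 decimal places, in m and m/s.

phase 1: p=0.2587, T=0.283, ωT=0.850953, cosh=1.384442, sinh=0.957434; start (x,ẋ)=(0.067300, 0.039200) → end (x,ẋ)=(0.006199, -0.496753)
phase 2: p=0.6470, T=0.269, ωT=0.808856, cosh=1.345353, sinh=0.899985; start (x,ẋ)=(0.006199, -0.496753) → end (x,ẋ)=(-0.363784, -2.402421)

x = -0.3638, ẋ = -2.4024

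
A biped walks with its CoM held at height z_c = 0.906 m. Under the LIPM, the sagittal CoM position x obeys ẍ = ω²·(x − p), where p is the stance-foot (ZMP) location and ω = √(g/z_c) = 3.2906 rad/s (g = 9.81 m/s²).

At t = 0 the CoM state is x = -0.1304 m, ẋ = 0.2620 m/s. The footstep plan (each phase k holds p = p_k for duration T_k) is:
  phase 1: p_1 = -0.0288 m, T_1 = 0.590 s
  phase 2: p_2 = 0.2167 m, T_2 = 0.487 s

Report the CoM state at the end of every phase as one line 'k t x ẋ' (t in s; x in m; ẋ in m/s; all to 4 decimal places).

1 0.5900 -0.1184 -0.2092
2 1.0770 -0.8004 -3.1671

phase 1: p=-0.0288, T=0.590, ωT=1.941454, cosh=3.556186, sinh=3.412691; start (x,ẋ)=(-0.130400, 0.262000) → end (x,ẋ)=(-0.118388, -0.209227)
phase 2: p=0.2167, T=0.487, ωT=1.602522, cosh=2.583464, sinh=2.382076; start (x,ẋ)=(-0.118388, -0.209227) → end (x,ẋ)=(-0.800447, -3.167101)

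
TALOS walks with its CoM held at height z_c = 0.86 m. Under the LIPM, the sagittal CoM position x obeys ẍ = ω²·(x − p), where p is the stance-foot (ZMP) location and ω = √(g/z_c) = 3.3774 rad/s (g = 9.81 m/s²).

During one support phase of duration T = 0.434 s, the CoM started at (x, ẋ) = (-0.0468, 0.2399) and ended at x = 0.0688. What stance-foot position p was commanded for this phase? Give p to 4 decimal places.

ωT = 3.3774·0.434 = 1.465792; cosh(ωT) = 2.280933, sinh(ωT) = 2.050038
x(T) = p + (x₀−p)·cosh(ωT) + (ẋ₀/ω)·sinh(ωT) ⇒ p·(1 − cosh) = x(T) − x₀·cosh − (ẋ₀/ω)·sinh
numerator   = 0.0688 − (-0.0468)·2.280933 − (0.2399/3.3774)·2.050038 = 0.029931
denominator = 1 − 2.280933 = -1.280933
p = 0.029931 / -1.280933 = -0.0234

p = -0.0234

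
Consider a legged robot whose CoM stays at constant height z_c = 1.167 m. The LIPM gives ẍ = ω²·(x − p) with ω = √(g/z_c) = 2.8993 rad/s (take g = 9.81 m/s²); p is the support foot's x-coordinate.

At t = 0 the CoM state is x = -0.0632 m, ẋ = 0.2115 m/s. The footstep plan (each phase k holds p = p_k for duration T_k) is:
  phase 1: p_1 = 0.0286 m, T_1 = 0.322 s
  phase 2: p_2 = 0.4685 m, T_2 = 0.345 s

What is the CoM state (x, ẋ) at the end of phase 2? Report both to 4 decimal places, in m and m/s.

phase 1: p=0.0286, T=0.322, ωT=0.933575, cosh=1.468366, sinh=1.075220; start (x,ẋ)=(-0.063200, 0.211500) → end (x,ẋ)=(-0.027760, 0.024383)
phase 2: p=0.4685, T=0.345, ωT=1.000258, cosh=1.543384, sinh=1.175600; start (x,ẋ)=(-0.027760, 0.024383) → end (x,ẋ)=(-0.287533, -1.653829)

x = -0.2875, ẋ = -1.6538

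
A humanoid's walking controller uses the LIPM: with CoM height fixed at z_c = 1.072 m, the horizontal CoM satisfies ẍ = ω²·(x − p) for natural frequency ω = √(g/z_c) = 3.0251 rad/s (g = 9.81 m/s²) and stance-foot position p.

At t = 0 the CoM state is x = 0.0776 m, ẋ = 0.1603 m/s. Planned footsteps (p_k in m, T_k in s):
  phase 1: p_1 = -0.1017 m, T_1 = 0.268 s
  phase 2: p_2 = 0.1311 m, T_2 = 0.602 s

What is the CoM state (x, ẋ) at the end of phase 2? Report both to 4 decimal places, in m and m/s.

phase 1: p=-0.1017, T=0.268, ωT=0.810727, cosh=1.347039, sinh=0.902504; start (x,ẋ)=(0.077600, 0.160300) → end (x,ẋ)=(0.187648, 0.705449)
phase 2: p=0.1311, T=0.602, ωT=1.821110, cosh=3.170280, sinh=3.008434; start (x,ẋ)=(0.187648, 0.705449) → end (x,ẋ)=(1.011934, 2.751100)

x = 1.0119, ẋ = 2.7511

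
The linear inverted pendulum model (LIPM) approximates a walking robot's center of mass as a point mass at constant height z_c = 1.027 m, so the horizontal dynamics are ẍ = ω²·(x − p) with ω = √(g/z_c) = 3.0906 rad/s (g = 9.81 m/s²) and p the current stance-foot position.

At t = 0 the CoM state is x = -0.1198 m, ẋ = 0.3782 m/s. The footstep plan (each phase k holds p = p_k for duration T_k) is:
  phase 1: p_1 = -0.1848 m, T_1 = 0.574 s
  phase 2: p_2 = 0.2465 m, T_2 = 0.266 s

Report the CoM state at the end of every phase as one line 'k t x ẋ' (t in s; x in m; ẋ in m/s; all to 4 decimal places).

1 0.5740 0.3626 1.7217
2 0.8400 0.9154 2.6663

phase 1: p=-0.1848, T=0.574, ωT=1.774004, cosh=3.032031, sinh=2.862379; start (x,ẋ)=(-0.119800, 0.378200) → end (x,ẋ)=(0.362554, 1.721735)
phase 2: p=0.2465, T=0.266, ωT=0.822100, cosh=1.357390, sinh=0.917882; start (x,ẋ)=(0.362554, 1.721735) → end (x,ẋ)=(0.915372, 2.666289)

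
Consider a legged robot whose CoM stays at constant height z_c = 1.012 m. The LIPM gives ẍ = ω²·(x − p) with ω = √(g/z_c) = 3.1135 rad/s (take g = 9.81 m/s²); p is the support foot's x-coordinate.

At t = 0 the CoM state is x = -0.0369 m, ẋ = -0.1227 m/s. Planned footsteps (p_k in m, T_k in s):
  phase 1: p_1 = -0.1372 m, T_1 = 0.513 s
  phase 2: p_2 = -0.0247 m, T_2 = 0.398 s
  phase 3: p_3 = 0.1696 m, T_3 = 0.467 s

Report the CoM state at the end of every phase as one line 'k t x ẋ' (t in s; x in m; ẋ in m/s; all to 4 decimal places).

phase 1: p=-0.1372, T=0.513, ωT=1.597226, cosh=2.570883, sinh=2.368426; start (x,ẋ)=(-0.036900, -0.122700) → end (x,ẋ)=(0.027322, 0.424174)
phase 2: p=-0.0247, T=0.398, ωT=1.239173, cosh=1.871190, sinh=1.581567; start (x,ẋ)=(0.027322, 0.424174) → end (x,ẋ)=(0.288112, 1.049879)
phase 3: p=0.1696, T=0.467, ωT=1.454005, cosh=2.256927, sinh=2.023294; start (x,ẋ)=(0.288112, 1.049879) → end (x,ẋ)=(1.119331, 3.116067)

1 0.5130 0.0273 0.4242
2 0.9110 0.2881 1.0499
3 1.3780 1.1193 3.1161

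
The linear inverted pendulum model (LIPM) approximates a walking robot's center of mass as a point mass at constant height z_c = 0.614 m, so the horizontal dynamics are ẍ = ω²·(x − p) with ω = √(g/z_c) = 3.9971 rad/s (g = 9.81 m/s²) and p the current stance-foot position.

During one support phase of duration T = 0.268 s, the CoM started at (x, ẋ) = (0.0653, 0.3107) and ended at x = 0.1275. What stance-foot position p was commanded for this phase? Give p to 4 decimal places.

p = 0.1254

ωT = 3.9971·0.268 = 1.071223; cosh(ωT) = 1.630768, sinh(ωT) = 1.288179
x(T) = p + (x₀−p)·cosh(ωT) + (ẋ₀/ω)·sinh(ωT) ⇒ p·(1 − cosh) = x(T) − x₀·cosh − (ẋ₀/ω)·sinh
numerator   = 0.1275 − (0.0653)·1.630768 − (0.3107/3.9971)·1.288179 = -0.079121
denominator = 1 − 1.630768 = -0.630768
p = -0.079121 / -0.630768 = 0.1254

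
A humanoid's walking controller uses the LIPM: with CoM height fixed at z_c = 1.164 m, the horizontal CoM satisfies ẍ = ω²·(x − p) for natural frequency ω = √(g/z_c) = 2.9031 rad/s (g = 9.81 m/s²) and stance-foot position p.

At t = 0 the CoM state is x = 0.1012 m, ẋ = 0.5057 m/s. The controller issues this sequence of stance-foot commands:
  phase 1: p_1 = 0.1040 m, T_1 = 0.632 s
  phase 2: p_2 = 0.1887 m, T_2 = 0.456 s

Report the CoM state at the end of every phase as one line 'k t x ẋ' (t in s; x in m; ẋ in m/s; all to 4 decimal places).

1 0.6320 0.6266 1.5993
2 1.0880 2.0316 5.4373

phase 1: p=0.1040, T=0.632, ωT=1.834759, cosh=3.211639, sinh=3.051987; start (x,ẋ)=(0.101200, 0.505700) → end (x,ẋ)=(0.626642, 1.599317)
phase 2: p=0.1887, T=0.456, ωT=1.323814, cosh=2.011922, sinh=1.745803; start (x,ẋ)=(0.626642, 1.599317) → end (x,ẋ)=(2.031568, 5.437298)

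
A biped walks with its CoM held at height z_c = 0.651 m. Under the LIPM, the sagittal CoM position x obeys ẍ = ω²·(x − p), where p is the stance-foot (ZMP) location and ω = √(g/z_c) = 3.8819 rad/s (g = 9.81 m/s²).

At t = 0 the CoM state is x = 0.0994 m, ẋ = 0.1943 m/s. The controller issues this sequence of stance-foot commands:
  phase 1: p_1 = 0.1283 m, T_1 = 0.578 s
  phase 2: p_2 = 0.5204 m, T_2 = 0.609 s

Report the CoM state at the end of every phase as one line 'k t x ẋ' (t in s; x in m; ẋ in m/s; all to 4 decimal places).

1 0.5780 0.2238 0.4034
2 1.1870 -0.5228 -3.9035

phase 1: p=0.1283, T=0.578, ωT=2.243738, cosh=4.767286, sinh=4.661225; start (x,ẋ)=(0.099400, 0.194300) → end (x,ẋ)=(0.223833, 0.403355)
phase 2: p=0.5204, T=0.609, ωT=2.364077, cosh=5.364128, sinh=5.270092; start (x,ẋ)=(0.223833, 0.403355) → end (x,ẋ)=(-0.522827, -3.903513)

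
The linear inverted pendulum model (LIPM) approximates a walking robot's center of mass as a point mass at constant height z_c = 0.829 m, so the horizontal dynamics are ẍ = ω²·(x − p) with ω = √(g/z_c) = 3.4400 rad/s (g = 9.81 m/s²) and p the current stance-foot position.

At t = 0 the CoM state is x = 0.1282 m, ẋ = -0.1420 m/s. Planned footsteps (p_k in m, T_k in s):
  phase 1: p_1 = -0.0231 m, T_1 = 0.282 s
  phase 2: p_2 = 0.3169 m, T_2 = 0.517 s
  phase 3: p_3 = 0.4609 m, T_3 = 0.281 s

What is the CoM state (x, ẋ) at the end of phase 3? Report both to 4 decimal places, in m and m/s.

phase 1: p=-0.0231, T=0.282, ωT=0.970080, cosh=1.508604, sinh=1.129551; start (x,ẋ)=(0.128200, -0.142000) → end (x,ẋ)=(0.158525, 0.373678)
phase 2: p=0.3169, T=0.517, ωT=1.778480, cosh=3.044872, sinh=2.875978; start (x,ẋ)=(0.158525, 0.373678) → end (x,ẋ)=(0.147078, -0.429060)
phase 3: p=0.4609, T=0.281, ωT=0.966640, cosh=1.504727, sinh=1.124368; start (x,ẋ)=(0.147078, -0.429060) → end (x,ẋ)=(-0.151555, -1.859427)

x = -0.1516, ẋ = -1.8594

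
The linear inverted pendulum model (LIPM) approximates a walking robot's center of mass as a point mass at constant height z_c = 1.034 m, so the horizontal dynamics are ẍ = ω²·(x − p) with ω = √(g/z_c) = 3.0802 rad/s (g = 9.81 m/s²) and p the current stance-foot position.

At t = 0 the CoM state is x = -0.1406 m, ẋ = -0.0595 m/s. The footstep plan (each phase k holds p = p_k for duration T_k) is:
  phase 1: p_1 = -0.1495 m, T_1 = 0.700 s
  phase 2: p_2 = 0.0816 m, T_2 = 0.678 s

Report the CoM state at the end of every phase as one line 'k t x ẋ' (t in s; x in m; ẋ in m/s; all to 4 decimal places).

1 0.7000 -0.1929 -0.1436
2 1.3780 -1.2284 -3.9480

phase 1: p=-0.1495, T=0.700, ωT=2.156140, cosh=4.376751, sinh=4.260980; start (x,ẋ)=(-0.140600, -0.059500) → end (x,ẋ)=(-0.192856, -0.143607)
phase 2: p=0.0816, T=0.678, ωT=2.088376, cosh=4.097840, sinh=3.973952; start (x,ẋ)=(-0.192856, -0.143607) → end (x,ẋ)=(-1.228353, -3.947976)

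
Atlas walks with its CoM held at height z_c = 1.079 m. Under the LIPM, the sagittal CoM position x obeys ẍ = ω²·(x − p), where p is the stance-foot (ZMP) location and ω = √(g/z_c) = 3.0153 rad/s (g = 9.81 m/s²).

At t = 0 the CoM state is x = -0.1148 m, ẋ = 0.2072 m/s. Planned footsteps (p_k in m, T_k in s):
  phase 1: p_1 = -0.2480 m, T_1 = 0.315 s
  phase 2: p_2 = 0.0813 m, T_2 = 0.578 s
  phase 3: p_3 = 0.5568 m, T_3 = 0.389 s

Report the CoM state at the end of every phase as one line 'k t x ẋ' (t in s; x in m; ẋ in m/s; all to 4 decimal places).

1 0.3150 0.0255 0.7494
2 0.8930 0.6052 1.7403
3 1.2820 1.4857 3.2942

phase 1: p=-0.2480, T=0.315, ωT=0.949819, cosh=1.486027, sinh=1.099216; start (x,ẋ)=(-0.114800, 0.207200) → end (x,ẋ)=(0.025473, 0.749392)
phase 2: p=0.0813, T=0.578, ωT=1.742843, cosh=2.944294, sinh=2.769272; start (x,ẋ)=(0.025473, 0.749392) → end (x,ẋ)=(0.605175, 1.740262)
phase 3: p=0.5568, T=0.389, ωT=1.172952, cosh=1.770485, sinh=1.461032; start (x,ẋ)=(0.605175, 1.740262) → end (x,ẋ)=(1.485672, 3.294218)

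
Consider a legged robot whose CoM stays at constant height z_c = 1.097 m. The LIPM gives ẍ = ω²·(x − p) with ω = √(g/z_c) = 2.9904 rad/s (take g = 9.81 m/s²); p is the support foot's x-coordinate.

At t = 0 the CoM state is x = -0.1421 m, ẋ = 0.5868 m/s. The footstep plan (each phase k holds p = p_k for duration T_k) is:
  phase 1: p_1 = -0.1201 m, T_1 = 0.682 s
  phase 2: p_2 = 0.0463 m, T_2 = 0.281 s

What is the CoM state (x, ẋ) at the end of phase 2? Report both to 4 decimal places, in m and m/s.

phase 1: p=-0.1201, T=0.682, ωT=2.039453, cosh=3.908251, sinh=3.778151; start (x,ẋ)=(-0.142100, 0.586800) → end (x,ẋ)=(0.535297, 2.044802)
phase 2: p=0.0463, T=0.281, ωT=0.840302, cosh=1.374324, sinh=0.942744; start (x,ẋ)=(0.535297, 2.044802) → end (x,ẋ)=(1.362978, 4.188791)

x = 1.3630, ẋ = 4.1888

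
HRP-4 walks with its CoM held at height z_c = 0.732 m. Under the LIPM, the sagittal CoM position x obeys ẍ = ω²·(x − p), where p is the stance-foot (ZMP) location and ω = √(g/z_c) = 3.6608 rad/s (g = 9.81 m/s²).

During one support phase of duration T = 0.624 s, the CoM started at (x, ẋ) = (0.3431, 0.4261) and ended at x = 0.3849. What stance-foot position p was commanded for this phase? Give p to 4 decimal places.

ωT = 3.6608·0.624 = 2.284339; cosh(ωT) = 4.960518, sinh(ωT) = 4.858677
x(T) = p + (x₀−p)·cosh(ωT) + (ẋ₀/ω)·sinh(ωT) ⇒ p·(1 − cosh) = x(T) − x₀·cosh − (ẋ₀/ω)·sinh
numerator   = 0.3849 − (0.3431)·4.960518 − (0.4261/3.6608)·4.858677 = -1.882581
denominator = 1 − 4.960518 = -3.960518
p = -1.882581 / -3.960518 = 0.4753

p = 0.4753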